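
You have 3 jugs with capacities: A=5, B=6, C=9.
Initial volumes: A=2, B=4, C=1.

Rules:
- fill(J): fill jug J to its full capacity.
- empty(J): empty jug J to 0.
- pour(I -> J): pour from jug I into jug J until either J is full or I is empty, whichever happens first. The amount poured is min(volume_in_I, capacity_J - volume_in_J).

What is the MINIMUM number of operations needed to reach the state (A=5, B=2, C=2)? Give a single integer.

BFS from (A=2, B=4, C=1). One shortest path:
  1. fill(B) -> (A=2 B=6 C=1)
  2. pour(B -> C) -> (A=2 B=0 C=7)
  3. pour(A -> B) -> (A=0 B=2 C=7)
  4. pour(C -> A) -> (A=5 B=2 C=2)
Reached target in 4 moves.

Answer: 4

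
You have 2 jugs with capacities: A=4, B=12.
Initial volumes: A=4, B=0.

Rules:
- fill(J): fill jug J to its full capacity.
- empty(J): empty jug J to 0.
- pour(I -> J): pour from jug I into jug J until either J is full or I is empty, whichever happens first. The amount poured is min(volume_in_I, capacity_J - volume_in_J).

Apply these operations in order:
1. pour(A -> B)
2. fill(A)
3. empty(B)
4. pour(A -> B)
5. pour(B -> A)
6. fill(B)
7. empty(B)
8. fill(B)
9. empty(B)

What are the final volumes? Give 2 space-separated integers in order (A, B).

Answer: 4 0

Derivation:
Step 1: pour(A -> B) -> (A=0 B=4)
Step 2: fill(A) -> (A=4 B=4)
Step 3: empty(B) -> (A=4 B=0)
Step 4: pour(A -> B) -> (A=0 B=4)
Step 5: pour(B -> A) -> (A=4 B=0)
Step 6: fill(B) -> (A=4 B=12)
Step 7: empty(B) -> (A=4 B=0)
Step 8: fill(B) -> (A=4 B=12)
Step 9: empty(B) -> (A=4 B=0)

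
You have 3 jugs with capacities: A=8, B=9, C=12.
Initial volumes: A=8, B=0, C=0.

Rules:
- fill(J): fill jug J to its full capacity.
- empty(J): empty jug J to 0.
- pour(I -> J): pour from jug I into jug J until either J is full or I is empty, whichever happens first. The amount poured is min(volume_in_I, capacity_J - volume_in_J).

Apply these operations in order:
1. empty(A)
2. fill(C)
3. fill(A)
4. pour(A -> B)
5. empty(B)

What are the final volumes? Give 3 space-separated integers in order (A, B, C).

Step 1: empty(A) -> (A=0 B=0 C=0)
Step 2: fill(C) -> (A=0 B=0 C=12)
Step 3: fill(A) -> (A=8 B=0 C=12)
Step 4: pour(A -> B) -> (A=0 B=8 C=12)
Step 5: empty(B) -> (A=0 B=0 C=12)

Answer: 0 0 12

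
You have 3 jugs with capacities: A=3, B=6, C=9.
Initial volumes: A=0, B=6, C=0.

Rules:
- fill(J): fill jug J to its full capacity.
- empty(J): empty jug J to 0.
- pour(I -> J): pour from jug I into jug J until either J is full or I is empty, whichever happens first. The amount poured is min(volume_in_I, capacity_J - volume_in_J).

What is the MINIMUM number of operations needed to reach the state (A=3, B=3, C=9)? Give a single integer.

Answer: 2

Derivation:
BFS from (A=0, B=6, C=0). One shortest path:
  1. fill(C) -> (A=0 B=6 C=9)
  2. pour(B -> A) -> (A=3 B=3 C=9)
Reached target in 2 moves.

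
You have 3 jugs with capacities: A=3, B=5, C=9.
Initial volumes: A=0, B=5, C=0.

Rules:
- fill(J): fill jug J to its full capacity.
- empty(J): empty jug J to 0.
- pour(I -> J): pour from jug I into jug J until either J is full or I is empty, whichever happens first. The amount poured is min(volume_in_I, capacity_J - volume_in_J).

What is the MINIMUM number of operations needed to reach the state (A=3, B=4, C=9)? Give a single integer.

BFS from (A=0, B=5, C=0). One shortest path:
  1. fill(A) -> (A=3 B=5 C=0)
  2. pour(A -> C) -> (A=0 B=5 C=3)
  3. fill(A) -> (A=3 B=5 C=3)
  4. pour(B -> C) -> (A=3 B=0 C=8)
  5. fill(B) -> (A=3 B=5 C=8)
  6. pour(B -> C) -> (A=3 B=4 C=9)
Reached target in 6 moves.

Answer: 6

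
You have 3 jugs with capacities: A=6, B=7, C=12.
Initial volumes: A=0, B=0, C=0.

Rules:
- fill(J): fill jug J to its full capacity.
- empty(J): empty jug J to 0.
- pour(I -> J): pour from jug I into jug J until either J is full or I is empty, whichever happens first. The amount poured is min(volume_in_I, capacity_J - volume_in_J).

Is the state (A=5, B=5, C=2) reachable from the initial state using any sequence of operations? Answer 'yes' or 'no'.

BFS explored all 398 reachable states.
Reachable set includes: (0,0,0), (0,0,1), (0,0,2), (0,0,3), (0,0,4), (0,0,5), (0,0,6), (0,0,7), (0,0,8), (0,0,9), (0,0,10), (0,0,11) ...
Target (A=5, B=5, C=2) not in reachable set → no.

Answer: no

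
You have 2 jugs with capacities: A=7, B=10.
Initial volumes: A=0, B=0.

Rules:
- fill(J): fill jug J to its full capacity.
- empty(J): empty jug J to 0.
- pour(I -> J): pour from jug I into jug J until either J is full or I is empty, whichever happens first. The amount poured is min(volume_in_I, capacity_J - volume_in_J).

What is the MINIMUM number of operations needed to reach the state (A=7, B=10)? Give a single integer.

Answer: 2

Derivation:
BFS from (A=0, B=0). One shortest path:
  1. fill(A) -> (A=7 B=0)
  2. fill(B) -> (A=7 B=10)
Reached target in 2 moves.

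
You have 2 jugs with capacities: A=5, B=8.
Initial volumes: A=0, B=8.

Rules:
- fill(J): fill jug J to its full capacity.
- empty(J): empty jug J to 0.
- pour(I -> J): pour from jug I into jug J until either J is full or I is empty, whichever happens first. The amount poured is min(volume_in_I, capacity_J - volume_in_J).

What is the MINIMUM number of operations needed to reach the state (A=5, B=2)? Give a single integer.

Answer: 8

Derivation:
BFS from (A=0, B=8). One shortest path:
  1. fill(A) -> (A=5 B=8)
  2. empty(B) -> (A=5 B=0)
  3. pour(A -> B) -> (A=0 B=5)
  4. fill(A) -> (A=5 B=5)
  5. pour(A -> B) -> (A=2 B=8)
  6. empty(B) -> (A=2 B=0)
  7. pour(A -> B) -> (A=0 B=2)
  8. fill(A) -> (A=5 B=2)
Reached target in 8 moves.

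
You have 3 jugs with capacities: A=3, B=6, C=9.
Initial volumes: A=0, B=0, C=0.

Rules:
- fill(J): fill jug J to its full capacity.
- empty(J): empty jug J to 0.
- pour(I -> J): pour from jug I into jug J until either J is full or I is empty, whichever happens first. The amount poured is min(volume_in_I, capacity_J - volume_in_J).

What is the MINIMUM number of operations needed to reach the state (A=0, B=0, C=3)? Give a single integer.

BFS from (A=0, B=0, C=0). One shortest path:
  1. fill(A) -> (A=3 B=0 C=0)
  2. pour(A -> C) -> (A=0 B=0 C=3)
Reached target in 2 moves.

Answer: 2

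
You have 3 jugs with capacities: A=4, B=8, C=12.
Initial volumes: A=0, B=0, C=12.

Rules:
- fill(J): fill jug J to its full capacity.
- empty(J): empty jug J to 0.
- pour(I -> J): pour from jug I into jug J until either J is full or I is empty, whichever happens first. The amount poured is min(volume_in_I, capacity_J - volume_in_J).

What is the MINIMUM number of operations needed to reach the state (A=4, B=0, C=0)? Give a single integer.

Answer: 2

Derivation:
BFS from (A=0, B=0, C=12). One shortest path:
  1. fill(A) -> (A=4 B=0 C=12)
  2. empty(C) -> (A=4 B=0 C=0)
Reached target in 2 moves.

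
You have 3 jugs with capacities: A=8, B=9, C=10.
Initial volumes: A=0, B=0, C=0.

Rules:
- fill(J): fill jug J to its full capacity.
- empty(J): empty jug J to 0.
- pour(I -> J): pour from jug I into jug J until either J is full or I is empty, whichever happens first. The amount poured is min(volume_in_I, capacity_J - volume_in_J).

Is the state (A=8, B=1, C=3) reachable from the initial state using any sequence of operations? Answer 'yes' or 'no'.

Answer: yes

Derivation:
BFS from (A=0, B=0, C=0):
  1. fill(C) -> (A=0 B=0 C=10)
  2. pour(C -> A) -> (A=8 B=0 C=2)
  3. empty(A) -> (A=0 B=0 C=2)
  4. pour(C -> B) -> (A=0 B=2 C=0)
  5. fill(C) -> (A=0 B=2 C=10)
  6. pour(C -> B) -> (A=0 B=9 C=3)
  7. pour(B -> A) -> (A=8 B=1 C=3)
Target reached → yes.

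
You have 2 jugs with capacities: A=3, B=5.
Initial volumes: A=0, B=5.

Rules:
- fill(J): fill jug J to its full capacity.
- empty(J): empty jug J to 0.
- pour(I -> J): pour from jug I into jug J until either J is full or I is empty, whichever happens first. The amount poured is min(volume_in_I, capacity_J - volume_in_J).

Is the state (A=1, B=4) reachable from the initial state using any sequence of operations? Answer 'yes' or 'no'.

BFS explored all 16 reachable states.
Reachable set includes: (0,0), (0,1), (0,2), (0,3), (0,4), (0,5), (1,0), (1,5), (2,0), (2,5), (3,0), (3,1) ...
Target (A=1, B=4) not in reachable set → no.

Answer: no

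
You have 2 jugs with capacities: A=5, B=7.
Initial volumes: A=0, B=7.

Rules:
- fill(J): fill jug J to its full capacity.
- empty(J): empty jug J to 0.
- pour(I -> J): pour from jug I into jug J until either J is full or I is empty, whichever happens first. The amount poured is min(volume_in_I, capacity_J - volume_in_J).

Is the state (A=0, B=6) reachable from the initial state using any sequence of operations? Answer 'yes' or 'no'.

BFS from (A=0, B=7):
  1. pour(B -> A) -> (A=5 B=2)
  2. empty(A) -> (A=0 B=2)
  3. pour(B -> A) -> (A=2 B=0)
  4. fill(B) -> (A=2 B=7)
  5. pour(B -> A) -> (A=5 B=4)
  6. empty(A) -> (A=0 B=4)
  7. pour(B -> A) -> (A=4 B=0)
  8. fill(B) -> (A=4 B=7)
  9. pour(B -> A) -> (A=5 B=6)
  10. empty(A) -> (A=0 B=6)
Target reached → yes.

Answer: yes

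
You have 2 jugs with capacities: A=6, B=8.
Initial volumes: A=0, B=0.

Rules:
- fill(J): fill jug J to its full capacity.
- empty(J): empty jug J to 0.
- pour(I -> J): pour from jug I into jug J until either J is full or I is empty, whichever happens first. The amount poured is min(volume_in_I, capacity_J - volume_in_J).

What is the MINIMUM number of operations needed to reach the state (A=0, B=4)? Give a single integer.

Answer: 6

Derivation:
BFS from (A=0, B=0). One shortest path:
  1. fill(A) -> (A=6 B=0)
  2. pour(A -> B) -> (A=0 B=6)
  3. fill(A) -> (A=6 B=6)
  4. pour(A -> B) -> (A=4 B=8)
  5. empty(B) -> (A=4 B=0)
  6. pour(A -> B) -> (A=0 B=4)
Reached target in 6 moves.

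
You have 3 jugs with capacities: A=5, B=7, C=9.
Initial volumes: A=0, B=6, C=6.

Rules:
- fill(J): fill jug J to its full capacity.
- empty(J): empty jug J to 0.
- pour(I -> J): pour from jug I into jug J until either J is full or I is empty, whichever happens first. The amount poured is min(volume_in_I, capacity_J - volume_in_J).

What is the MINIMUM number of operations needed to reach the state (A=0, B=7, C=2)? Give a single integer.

Answer: 3

Derivation:
BFS from (A=0, B=6, C=6). One shortest path:
  1. empty(B) -> (A=0 B=0 C=6)
  2. fill(C) -> (A=0 B=0 C=9)
  3. pour(C -> B) -> (A=0 B=7 C=2)
Reached target in 3 moves.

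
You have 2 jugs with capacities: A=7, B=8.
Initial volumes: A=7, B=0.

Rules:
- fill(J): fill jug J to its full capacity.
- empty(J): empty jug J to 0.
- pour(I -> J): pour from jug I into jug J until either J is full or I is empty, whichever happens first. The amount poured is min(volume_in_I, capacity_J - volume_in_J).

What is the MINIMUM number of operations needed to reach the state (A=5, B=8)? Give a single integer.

Answer: 7

Derivation:
BFS from (A=7, B=0). One shortest path:
  1. pour(A -> B) -> (A=0 B=7)
  2. fill(A) -> (A=7 B=7)
  3. pour(A -> B) -> (A=6 B=8)
  4. empty(B) -> (A=6 B=0)
  5. pour(A -> B) -> (A=0 B=6)
  6. fill(A) -> (A=7 B=6)
  7. pour(A -> B) -> (A=5 B=8)
Reached target in 7 moves.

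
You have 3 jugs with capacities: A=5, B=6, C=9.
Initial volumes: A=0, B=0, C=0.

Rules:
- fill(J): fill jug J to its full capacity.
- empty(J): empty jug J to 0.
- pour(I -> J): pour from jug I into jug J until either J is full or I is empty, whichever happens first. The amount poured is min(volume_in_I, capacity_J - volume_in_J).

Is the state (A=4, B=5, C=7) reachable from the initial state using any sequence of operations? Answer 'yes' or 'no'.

BFS explored all 260 reachable states.
Reachable set includes: (0,0,0), (0,0,1), (0,0,2), (0,0,3), (0,0,4), (0,0,5), (0,0,6), (0,0,7), (0,0,8), (0,0,9), (0,1,0), (0,1,1) ...
Target (A=4, B=5, C=7) not in reachable set → no.

Answer: no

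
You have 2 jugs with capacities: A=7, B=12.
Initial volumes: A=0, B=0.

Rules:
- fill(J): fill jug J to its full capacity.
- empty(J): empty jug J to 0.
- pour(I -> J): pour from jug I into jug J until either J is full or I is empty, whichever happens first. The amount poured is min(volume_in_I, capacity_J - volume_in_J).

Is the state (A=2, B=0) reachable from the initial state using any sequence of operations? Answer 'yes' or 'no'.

Answer: yes

Derivation:
BFS from (A=0, B=0):
  1. fill(A) -> (A=7 B=0)
  2. pour(A -> B) -> (A=0 B=7)
  3. fill(A) -> (A=7 B=7)
  4. pour(A -> B) -> (A=2 B=12)
  5. empty(B) -> (A=2 B=0)
Target reached → yes.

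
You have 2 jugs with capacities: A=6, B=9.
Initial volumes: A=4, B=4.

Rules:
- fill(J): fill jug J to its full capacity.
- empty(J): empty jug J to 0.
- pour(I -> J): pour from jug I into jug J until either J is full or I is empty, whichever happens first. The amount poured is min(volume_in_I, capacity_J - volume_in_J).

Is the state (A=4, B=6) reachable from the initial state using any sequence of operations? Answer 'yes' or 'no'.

Answer: no

Derivation:
BFS explored all 31 reachable states.
Reachable set includes: (0,0), (0,1), (0,2), (0,3), (0,4), (0,5), (0,6), (0,7), (0,8), (0,9), (1,0), (1,9) ...
Target (A=4, B=6) not in reachable set → no.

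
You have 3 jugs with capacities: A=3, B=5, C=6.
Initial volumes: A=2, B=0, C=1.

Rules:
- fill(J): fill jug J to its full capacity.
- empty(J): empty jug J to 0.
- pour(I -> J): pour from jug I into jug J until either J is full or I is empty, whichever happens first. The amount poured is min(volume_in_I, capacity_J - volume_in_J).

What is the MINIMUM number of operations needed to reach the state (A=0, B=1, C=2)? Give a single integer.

Answer: 2

Derivation:
BFS from (A=2, B=0, C=1). One shortest path:
  1. pour(C -> B) -> (A=2 B=1 C=0)
  2. pour(A -> C) -> (A=0 B=1 C=2)
Reached target in 2 moves.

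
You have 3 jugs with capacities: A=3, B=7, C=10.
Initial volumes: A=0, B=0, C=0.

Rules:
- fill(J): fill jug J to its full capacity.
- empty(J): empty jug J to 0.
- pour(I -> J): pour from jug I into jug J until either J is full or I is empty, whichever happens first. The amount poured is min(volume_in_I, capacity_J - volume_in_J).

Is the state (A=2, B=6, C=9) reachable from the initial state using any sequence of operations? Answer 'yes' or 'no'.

Answer: no

Derivation:
BFS explored all 244 reachable states.
Reachable set includes: (0,0,0), (0,0,1), (0,0,2), (0,0,3), (0,0,4), (0,0,5), (0,0,6), (0,0,7), (0,0,8), (0,0,9), (0,0,10), (0,1,0) ...
Target (A=2, B=6, C=9) not in reachable set → no.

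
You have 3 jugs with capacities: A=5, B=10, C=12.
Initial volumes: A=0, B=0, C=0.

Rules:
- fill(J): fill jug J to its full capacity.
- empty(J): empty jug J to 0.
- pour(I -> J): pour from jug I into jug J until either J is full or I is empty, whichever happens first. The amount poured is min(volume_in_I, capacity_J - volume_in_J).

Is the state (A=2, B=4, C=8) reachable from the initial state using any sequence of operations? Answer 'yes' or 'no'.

Answer: no

Derivation:
BFS explored all 462 reachable states.
Reachable set includes: (0,0,0), (0,0,1), (0,0,2), (0,0,3), (0,0,4), (0,0,5), (0,0,6), (0,0,7), (0,0,8), (0,0,9), (0,0,10), (0,0,11) ...
Target (A=2, B=4, C=8) not in reachable set → no.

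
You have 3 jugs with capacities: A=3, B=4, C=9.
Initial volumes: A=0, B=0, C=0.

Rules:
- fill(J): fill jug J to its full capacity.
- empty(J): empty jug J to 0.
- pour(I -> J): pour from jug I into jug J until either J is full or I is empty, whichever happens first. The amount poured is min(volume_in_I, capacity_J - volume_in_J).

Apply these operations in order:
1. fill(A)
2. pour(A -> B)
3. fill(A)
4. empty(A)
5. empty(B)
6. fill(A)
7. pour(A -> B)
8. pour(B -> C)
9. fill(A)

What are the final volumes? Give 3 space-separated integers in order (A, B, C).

Answer: 3 0 3

Derivation:
Step 1: fill(A) -> (A=3 B=0 C=0)
Step 2: pour(A -> B) -> (A=0 B=3 C=0)
Step 3: fill(A) -> (A=3 B=3 C=0)
Step 4: empty(A) -> (A=0 B=3 C=0)
Step 5: empty(B) -> (A=0 B=0 C=0)
Step 6: fill(A) -> (A=3 B=0 C=0)
Step 7: pour(A -> B) -> (A=0 B=3 C=0)
Step 8: pour(B -> C) -> (A=0 B=0 C=3)
Step 9: fill(A) -> (A=3 B=0 C=3)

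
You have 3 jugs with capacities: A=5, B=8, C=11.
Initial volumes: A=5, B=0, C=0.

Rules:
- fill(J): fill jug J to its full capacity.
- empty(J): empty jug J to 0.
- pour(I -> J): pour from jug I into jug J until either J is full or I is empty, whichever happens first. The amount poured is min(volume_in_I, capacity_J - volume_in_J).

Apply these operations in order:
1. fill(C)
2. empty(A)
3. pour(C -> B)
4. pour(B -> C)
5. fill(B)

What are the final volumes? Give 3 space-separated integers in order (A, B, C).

Step 1: fill(C) -> (A=5 B=0 C=11)
Step 2: empty(A) -> (A=0 B=0 C=11)
Step 3: pour(C -> B) -> (A=0 B=8 C=3)
Step 4: pour(B -> C) -> (A=0 B=0 C=11)
Step 5: fill(B) -> (A=0 B=8 C=11)

Answer: 0 8 11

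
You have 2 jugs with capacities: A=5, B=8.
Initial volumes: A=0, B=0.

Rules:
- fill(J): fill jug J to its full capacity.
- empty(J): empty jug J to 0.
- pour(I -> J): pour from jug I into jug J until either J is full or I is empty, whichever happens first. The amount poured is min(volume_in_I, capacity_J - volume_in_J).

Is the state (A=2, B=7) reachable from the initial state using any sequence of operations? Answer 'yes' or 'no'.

Answer: no

Derivation:
BFS explored all 26 reachable states.
Reachable set includes: (0,0), (0,1), (0,2), (0,3), (0,4), (0,5), (0,6), (0,7), (0,8), (1,0), (1,8), (2,0) ...
Target (A=2, B=7) not in reachable set → no.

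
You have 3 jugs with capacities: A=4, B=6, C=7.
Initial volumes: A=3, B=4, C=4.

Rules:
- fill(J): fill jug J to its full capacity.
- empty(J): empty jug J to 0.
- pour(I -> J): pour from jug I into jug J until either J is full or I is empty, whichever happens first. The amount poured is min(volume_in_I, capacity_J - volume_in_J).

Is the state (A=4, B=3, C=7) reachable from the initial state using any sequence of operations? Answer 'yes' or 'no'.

Answer: yes

Derivation:
BFS from (A=3, B=4, C=4):
  1. fill(C) -> (A=3 B=4 C=7)
  2. pour(B -> A) -> (A=4 B=3 C=7)
Target reached → yes.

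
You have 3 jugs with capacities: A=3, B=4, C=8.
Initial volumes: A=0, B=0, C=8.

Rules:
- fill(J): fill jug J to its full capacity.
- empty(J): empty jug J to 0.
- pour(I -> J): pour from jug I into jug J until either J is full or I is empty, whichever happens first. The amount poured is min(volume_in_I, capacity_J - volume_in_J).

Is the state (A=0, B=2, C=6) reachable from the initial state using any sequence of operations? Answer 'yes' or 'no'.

Answer: yes

Derivation:
BFS from (A=0, B=0, C=8):
  1. pour(C -> A) -> (A=3 B=0 C=5)
  2. pour(A -> B) -> (A=0 B=3 C=5)
  3. pour(C -> A) -> (A=3 B=3 C=2)
  4. pour(A -> B) -> (A=2 B=4 C=2)
  5. pour(B -> C) -> (A=2 B=0 C=6)
  6. pour(A -> B) -> (A=0 B=2 C=6)
Target reached → yes.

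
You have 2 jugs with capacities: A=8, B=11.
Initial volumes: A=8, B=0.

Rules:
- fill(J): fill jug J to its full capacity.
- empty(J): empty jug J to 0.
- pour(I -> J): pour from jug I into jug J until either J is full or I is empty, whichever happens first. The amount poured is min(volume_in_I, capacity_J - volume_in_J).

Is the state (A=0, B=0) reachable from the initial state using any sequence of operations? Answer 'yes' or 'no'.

BFS from (A=8, B=0):
  1. empty(A) -> (A=0 B=0)
Target reached → yes.

Answer: yes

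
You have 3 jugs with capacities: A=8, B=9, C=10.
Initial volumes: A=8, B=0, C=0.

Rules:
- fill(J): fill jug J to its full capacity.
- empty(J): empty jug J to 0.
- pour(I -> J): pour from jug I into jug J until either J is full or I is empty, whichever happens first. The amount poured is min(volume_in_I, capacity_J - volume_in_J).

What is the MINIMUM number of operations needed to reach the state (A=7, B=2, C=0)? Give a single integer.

Answer: 6

Derivation:
BFS from (A=8, B=0, C=0). One shortest path:
  1. fill(C) -> (A=8 B=0 C=10)
  2. pour(A -> B) -> (A=0 B=8 C=10)
  3. pour(C -> A) -> (A=8 B=8 C=2)
  4. pour(A -> B) -> (A=7 B=9 C=2)
  5. empty(B) -> (A=7 B=0 C=2)
  6. pour(C -> B) -> (A=7 B=2 C=0)
Reached target in 6 moves.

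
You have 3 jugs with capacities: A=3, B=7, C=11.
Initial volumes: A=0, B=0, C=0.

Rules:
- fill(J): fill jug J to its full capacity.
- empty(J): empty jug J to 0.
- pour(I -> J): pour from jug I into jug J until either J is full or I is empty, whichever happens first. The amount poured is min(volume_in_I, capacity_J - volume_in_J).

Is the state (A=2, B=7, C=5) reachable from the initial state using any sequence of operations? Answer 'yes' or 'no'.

Answer: yes

Derivation:
BFS from (A=0, B=0, C=0):
  1. fill(A) -> (A=3 B=0 C=0)
  2. fill(C) -> (A=3 B=0 C=11)
  3. pour(A -> B) -> (A=0 B=3 C=11)
  4. pour(C -> A) -> (A=3 B=3 C=8)
  5. pour(A -> B) -> (A=0 B=6 C=8)
  6. pour(C -> A) -> (A=3 B=6 C=5)
  7. pour(A -> B) -> (A=2 B=7 C=5)
Target reached → yes.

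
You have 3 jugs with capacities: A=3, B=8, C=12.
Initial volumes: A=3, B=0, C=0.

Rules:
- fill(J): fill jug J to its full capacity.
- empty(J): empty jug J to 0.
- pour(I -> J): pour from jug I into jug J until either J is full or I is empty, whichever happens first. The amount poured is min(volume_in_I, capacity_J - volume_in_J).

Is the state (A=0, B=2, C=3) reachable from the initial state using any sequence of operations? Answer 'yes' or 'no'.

Answer: yes

Derivation:
BFS from (A=3, B=0, C=0):
  1. empty(A) -> (A=0 B=0 C=0)
  2. fill(B) -> (A=0 B=8 C=0)
  3. pour(B -> A) -> (A=3 B=5 C=0)
  4. empty(A) -> (A=0 B=5 C=0)
  5. pour(B -> A) -> (A=3 B=2 C=0)
  6. pour(A -> C) -> (A=0 B=2 C=3)
Target reached → yes.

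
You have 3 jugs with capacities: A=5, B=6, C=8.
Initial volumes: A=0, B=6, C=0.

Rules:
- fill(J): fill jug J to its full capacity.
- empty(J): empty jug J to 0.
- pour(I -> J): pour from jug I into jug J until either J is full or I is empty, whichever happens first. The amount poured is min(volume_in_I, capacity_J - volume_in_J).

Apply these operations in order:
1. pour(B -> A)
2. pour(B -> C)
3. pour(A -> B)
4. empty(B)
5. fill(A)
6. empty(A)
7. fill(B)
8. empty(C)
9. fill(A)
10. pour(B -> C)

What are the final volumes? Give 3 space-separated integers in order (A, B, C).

Answer: 5 0 6

Derivation:
Step 1: pour(B -> A) -> (A=5 B=1 C=0)
Step 2: pour(B -> C) -> (A=5 B=0 C=1)
Step 3: pour(A -> B) -> (A=0 B=5 C=1)
Step 4: empty(B) -> (A=0 B=0 C=1)
Step 5: fill(A) -> (A=5 B=0 C=1)
Step 6: empty(A) -> (A=0 B=0 C=1)
Step 7: fill(B) -> (A=0 B=6 C=1)
Step 8: empty(C) -> (A=0 B=6 C=0)
Step 9: fill(A) -> (A=5 B=6 C=0)
Step 10: pour(B -> C) -> (A=5 B=0 C=6)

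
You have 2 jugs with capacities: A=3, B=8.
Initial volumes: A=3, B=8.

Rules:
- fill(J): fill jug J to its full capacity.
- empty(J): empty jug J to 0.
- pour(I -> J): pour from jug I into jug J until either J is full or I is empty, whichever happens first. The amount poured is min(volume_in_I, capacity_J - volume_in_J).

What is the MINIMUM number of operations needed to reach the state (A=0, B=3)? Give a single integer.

BFS from (A=3, B=8). One shortest path:
  1. empty(B) -> (A=3 B=0)
  2. pour(A -> B) -> (A=0 B=3)
Reached target in 2 moves.

Answer: 2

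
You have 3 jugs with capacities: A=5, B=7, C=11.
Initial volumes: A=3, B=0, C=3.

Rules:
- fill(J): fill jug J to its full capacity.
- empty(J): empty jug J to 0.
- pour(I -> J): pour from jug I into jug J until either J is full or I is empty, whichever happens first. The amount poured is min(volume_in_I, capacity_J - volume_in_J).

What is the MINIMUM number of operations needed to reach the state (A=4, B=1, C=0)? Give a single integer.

Answer: 8

Derivation:
BFS from (A=3, B=0, C=3). One shortest path:
  1. pour(A -> B) -> (A=0 B=3 C=3)
  2. fill(A) -> (A=5 B=3 C=3)
  3. pour(A -> B) -> (A=1 B=7 C=3)
  4. pour(B -> C) -> (A=1 B=0 C=10)
  5. pour(A -> B) -> (A=0 B=1 C=10)
  6. fill(A) -> (A=5 B=1 C=10)
  7. pour(A -> C) -> (A=4 B=1 C=11)
  8. empty(C) -> (A=4 B=1 C=0)
Reached target in 8 moves.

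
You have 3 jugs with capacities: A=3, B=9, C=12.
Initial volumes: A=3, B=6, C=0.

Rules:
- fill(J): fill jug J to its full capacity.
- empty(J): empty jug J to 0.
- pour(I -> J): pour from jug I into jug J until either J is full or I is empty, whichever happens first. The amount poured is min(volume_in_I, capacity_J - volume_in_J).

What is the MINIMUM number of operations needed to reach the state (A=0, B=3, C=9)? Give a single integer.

BFS from (A=3, B=6, C=0). One shortest path:
  1. fill(B) -> (A=3 B=9 C=0)
  2. pour(B -> C) -> (A=3 B=0 C=9)
  3. pour(A -> B) -> (A=0 B=3 C=9)
Reached target in 3 moves.

Answer: 3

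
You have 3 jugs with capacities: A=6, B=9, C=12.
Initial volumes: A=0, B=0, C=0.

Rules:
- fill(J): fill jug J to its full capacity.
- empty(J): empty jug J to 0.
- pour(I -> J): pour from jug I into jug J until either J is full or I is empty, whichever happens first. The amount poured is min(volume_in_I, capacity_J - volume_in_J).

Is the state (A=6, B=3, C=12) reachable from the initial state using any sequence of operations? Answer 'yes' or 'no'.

Answer: yes

Derivation:
BFS from (A=0, B=0, C=0):
  1. fill(B) -> (A=0 B=9 C=0)
  2. fill(C) -> (A=0 B=9 C=12)
  3. pour(B -> A) -> (A=6 B=3 C=12)
Target reached → yes.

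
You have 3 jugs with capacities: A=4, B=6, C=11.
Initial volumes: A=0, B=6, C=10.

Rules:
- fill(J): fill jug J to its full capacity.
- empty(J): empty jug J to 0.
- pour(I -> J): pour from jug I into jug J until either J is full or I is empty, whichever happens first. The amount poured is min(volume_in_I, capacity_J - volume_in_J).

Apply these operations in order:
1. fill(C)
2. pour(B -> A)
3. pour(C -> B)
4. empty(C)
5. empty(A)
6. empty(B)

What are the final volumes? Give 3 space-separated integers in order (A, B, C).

Answer: 0 0 0

Derivation:
Step 1: fill(C) -> (A=0 B=6 C=11)
Step 2: pour(B -> A) -> (A=4 B=2 C=11)
Step 3: pour(C -> B) -> (A=4 B=6 C=7)
Step 4: empty(C) -> (A=4 B=6 C=0)
Step 5: empty(A) -> (A=0 B=6 C=0)
Step 6: empty(B) -> (A=0 B=0 C=0)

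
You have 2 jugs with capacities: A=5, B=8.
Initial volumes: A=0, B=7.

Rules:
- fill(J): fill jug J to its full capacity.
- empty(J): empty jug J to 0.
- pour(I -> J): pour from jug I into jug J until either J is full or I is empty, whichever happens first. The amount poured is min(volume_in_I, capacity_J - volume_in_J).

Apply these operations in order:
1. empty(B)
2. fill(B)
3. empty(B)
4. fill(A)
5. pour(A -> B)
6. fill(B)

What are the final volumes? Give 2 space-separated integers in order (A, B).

Answer: 0 8

Derivation:
Step 1: empty(B) -> (A=0 B=0)
Step 2: fill(B) -> (A=0 B=8)
Step 3: empty(B) -> (A=0 B=0)
Step 4: fill(A) -> (A=5 B=0)
Step 5: pour(A -> B) -> (A=0 B=5)
Step 6: fill(B) -> (A=0 B=8)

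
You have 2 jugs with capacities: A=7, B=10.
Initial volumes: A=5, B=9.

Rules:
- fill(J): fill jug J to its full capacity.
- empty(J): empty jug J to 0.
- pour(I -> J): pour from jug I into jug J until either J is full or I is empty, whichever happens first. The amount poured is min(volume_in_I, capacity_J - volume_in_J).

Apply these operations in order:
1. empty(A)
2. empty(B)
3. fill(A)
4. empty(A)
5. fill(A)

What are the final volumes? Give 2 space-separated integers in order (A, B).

Answer: 7 0

Derivation:
Step 1: empty(A) -> (A=0 B=9)
Step 2: empty(B) -> (A=0 B=0)
Step 3: fill(A) -> (A=7 B=0)
Step 4: empty(A) -> (A=0 B=0)
Step 5: fill(A) -> (A=7 B=0)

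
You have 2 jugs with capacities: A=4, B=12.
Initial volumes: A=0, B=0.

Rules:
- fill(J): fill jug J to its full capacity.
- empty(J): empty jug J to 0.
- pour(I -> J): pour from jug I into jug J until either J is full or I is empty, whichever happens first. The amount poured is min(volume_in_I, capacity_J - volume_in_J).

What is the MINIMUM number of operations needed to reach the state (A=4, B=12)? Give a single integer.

Answer: 2

Derivation:
BFS from (A=0, B=0). One shortest path:
  1. fill(A) -> (A=4 B=0)
  2. fill(B) -> (A=4 B=12)
Reached target in 2 moves.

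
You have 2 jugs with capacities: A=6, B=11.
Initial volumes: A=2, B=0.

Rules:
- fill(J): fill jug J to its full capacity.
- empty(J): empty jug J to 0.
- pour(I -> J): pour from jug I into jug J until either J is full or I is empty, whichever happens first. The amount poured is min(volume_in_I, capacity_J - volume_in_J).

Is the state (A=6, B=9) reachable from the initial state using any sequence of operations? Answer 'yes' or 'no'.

Answer: yes

Derivation:
BFS from (A=2, B=0):
  1. pour(A -> B) -> (A=0 B=2)
  2. fill(A) -> (A=6 B=2)
  3. pour(A -> B) -> (A=0 B=8)
  4. fill(A) -> (A=6 B=8)
  5. pour(A -> B) -> (A=3 B=11)
  6. empty(B) -> (A=3 B=0)
  7. pour(A -> B) -> (A=0 B=3)
  8. fill(A) -> (A=6 B=3)
  9. pour(A -> B) -> (A=0 B=9)
  10. fill(A) -> (A=6 B=9)
Target reached → yes.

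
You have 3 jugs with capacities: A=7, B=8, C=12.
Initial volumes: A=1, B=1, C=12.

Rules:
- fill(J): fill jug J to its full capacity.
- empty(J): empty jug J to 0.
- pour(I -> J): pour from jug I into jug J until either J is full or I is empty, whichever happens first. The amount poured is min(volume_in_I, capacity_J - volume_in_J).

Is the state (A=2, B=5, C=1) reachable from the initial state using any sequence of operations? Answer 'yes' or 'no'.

BFS explored all 474 reachable states.
Reachable set includes: (0,0,0), (0,0,1), (0,0,2), (0,0,3), (0,0,4), (0,0,5), (0,0,6), (0,0,7), (0,0,8), (0,0,9), (0,0,10), (0,0,11) ...
Target (A=2, B=5, C=1) not in reachable set → no.

Answer: no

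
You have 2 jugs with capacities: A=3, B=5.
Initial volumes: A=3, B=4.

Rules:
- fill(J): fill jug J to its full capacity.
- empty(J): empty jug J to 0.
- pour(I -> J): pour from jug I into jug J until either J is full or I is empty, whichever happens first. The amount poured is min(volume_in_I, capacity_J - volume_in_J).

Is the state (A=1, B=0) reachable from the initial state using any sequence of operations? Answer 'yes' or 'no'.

BFS from (A=3, B=4):
  1. empty(A) -> (A=0 B=4)
  2. pour(B -> A) -> (A=3 B=1)
  3. empty(A) -> (A=0 B=1)
  4. pour(B -> A) -> (A=1 B=0)
Target reached → yes.

Answer: yes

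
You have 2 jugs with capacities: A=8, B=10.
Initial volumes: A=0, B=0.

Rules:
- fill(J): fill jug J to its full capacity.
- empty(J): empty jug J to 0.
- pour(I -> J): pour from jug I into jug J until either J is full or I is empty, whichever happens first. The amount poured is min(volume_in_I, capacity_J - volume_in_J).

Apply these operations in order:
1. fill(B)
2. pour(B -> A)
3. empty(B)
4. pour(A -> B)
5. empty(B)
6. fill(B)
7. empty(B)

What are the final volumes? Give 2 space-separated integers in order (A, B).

Answer: 0 0

Derivation:
Step 1: fill(B) -> (A=0 B=10)
Step 2: pour(B -> A) -> (A=8 B=2)
Step 3: empty(B) -> (A=8 B=0)
Step 4: pour(A -> B) -> (A=0 B=8)
Step 5: empty(B) -> (A=0 B=0)
Step 6: fill(B) -> (A=0 B=10)
Step 7: empty(B) -> (A=0 B=0)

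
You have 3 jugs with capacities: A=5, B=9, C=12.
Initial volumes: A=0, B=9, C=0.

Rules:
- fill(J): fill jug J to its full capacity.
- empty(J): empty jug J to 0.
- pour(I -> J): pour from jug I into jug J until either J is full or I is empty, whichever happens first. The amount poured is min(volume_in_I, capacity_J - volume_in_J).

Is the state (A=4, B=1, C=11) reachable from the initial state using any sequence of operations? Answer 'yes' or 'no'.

Answer: no

Derivation:
BFS explored all 428 reachable states.
Reachable set includes: (0,0,0), (0,0,1), (0,0,2), (0,0,3), (0,0,4), (0,0,5), (0,0,6), (0,0,7), (0,0,8), (0,0,9), (0,0,10), (0,0,11) ...
Target (A=4, B=1, C=11) not in reachable set → no.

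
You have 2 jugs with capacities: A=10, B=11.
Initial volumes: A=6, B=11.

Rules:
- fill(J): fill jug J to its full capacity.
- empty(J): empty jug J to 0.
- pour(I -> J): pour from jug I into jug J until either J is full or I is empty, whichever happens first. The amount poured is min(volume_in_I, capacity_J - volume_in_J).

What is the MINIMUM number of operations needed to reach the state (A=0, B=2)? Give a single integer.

BFS from (A=6, B=11). One shortest path:
  1. empty(A) -> (A=0 B=11)
  2. pour(B -> A) -> (A=10 B=1)
  3. empty(A) -> (A=0 B=1)
  4. pour(B -> A) -> (A=1 B=0)
  5. fill(B) -> (A=1 B=11)
  6. pour(B -> A) -> (A=10 B=2)
  7. empty(A) -> (A=0 B=2)
Reached target in 7 moves.

Answer: 7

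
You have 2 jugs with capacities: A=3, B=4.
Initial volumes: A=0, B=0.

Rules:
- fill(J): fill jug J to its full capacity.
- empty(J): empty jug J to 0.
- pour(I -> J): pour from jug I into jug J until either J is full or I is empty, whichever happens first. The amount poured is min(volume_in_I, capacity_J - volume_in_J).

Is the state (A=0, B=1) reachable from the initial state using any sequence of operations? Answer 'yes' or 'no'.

Answer: yes

Derivation:
BFS from (A=0, B=0):
  1. fill(B) -> (A=0 B=4)
  2. pour(B -> A) -> (A=3 B=1)
  3. empty(A) -> (A=0 B=1)
Target reached → yes.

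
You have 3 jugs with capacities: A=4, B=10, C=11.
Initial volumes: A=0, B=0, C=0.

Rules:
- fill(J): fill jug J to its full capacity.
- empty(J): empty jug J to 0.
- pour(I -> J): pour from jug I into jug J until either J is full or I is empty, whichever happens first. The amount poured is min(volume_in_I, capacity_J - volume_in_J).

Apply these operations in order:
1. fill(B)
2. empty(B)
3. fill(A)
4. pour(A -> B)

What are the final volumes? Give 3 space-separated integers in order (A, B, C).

Answer: 0 4 0

Derivation:
Step 1: fill(B) -> (A=0 B=10 C=0)
Step 2: empty(B) -> (A=0 B=0 C=0)
Step 3: fill(A) -> (A=4 B=0 C=0)
Step 4: pour(A -> B) -> (A=0 B=4 C=0)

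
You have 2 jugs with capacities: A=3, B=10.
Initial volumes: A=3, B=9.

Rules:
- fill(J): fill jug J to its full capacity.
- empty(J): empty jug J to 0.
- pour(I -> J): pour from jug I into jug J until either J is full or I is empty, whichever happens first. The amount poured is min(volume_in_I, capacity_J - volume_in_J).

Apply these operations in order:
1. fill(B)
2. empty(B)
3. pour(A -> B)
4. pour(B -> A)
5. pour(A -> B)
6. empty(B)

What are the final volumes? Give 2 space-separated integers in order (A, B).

Step 1: fill(B) -> (A=3 B=10)
Step 2: empty(B) -> (A=3 B=0)
Step 3: pour(A -> B) -> (A=0 B=3)
Step 4: pour(B -> A) -> (A=3 B=0)
Step 5: pour(A -> B) -> (A=0 B=3)
Step 6: empty(B) -> (A=0 B=0)

Answer: 0 0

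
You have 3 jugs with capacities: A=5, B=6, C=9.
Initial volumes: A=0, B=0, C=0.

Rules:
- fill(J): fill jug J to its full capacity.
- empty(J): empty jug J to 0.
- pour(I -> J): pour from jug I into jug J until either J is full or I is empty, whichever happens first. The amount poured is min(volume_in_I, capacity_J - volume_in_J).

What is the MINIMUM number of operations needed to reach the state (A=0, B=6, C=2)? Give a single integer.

BFS from (A=0, B=0, C=0). One shortest path:
  1. fill(A) -> (A=5 B=0 C=0)
  2. fill(C) -> (A=5 B=0 C=9)
  3. pour(A -> B) -> (A=0 B=5 C=9)
  4. pour(C -> B) -> (A=0 B=6 C=8)
  5. empty(B) -> (A=0 B=0 C=8)
  6. pour(C -> B) -> (A=0 B=6 C=2)
Reached target in 6 moves.

Answer: 6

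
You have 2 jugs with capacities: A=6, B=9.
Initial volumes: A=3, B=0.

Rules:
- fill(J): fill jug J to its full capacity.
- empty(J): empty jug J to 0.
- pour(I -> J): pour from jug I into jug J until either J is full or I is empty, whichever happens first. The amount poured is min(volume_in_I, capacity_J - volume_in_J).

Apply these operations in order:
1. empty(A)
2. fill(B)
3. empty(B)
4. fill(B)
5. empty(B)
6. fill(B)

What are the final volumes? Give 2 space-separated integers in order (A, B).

Answer: 0 9

Derivation:
Step 1: empty(A) -> (A=0 B=0)
Step 2: fill(B) -> (A=0 B=9)
Step 3: empty(B) -> (A=0 B=0)
Step 4: fill(B) -> (A=0 B=9)
Step 5: empty(B) -> (A=0 B=0)
Step 6: fill(B) -> (A=0 B=9)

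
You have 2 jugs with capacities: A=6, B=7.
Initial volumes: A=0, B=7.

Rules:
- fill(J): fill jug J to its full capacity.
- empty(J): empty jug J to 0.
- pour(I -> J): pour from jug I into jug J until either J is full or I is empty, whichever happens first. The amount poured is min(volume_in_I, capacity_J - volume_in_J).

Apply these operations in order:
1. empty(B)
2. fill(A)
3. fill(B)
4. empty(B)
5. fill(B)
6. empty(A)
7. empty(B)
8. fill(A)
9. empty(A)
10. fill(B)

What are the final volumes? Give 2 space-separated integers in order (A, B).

Step 1: empty(B) -> (A=0 B=0)
Step 2: fill(A) -> (A=6 B=0)
Step 3: fill(B) -> (A=6 B=7)
Step 4: empty(B) -> (A=6 B=0)
Step 5: fill(B) -> (A=6 B=7)
Step 6: empty(A) -> (A=0 B=7)
Step 7: empty(B) -> (A=0 B=0)
Step 8: fill(A) -> (A=6 B=0)
Step 9: empty(A) -> (A=0 B=0)
Step 10: fill(B) -> (A=0 B=7)

Answer: 0 7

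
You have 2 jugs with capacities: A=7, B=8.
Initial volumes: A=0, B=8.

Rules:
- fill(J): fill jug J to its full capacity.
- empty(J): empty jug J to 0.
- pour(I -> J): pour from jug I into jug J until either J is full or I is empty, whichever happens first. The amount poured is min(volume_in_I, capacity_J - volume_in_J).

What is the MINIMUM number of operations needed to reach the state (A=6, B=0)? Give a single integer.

Answer: 6

Derivation:
BFS from (A=0, B=8). One shortest path:
  1. fill(A) -> (A=7 B=8)
  2. empty(B) -> (A=7 B=0)
  3. pour(A -> B) -> (A=0 B=7)
  4. fill(A) -> (A=7 B=7)
  5. pour(A -> B) -> (A=6 B=8)
  6. empty(B) -> (A=6 B=0)
Reached target in 6 moves.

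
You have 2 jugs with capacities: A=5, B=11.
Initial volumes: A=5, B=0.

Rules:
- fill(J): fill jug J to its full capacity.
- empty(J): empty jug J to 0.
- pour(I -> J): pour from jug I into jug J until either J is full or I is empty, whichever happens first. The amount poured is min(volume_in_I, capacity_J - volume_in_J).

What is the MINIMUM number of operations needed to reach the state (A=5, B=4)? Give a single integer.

Answer: 8

Derivation:
BFS from (A=5, B=0). One shortest path:
  1. pour(A -> B) -> (A=0 B=5)
  2. fill(A) -> (A=5 B=5)
  3. pour(A -> B) -> (A=0 B=10)
  4. fill(A) -> (A=5 B=10)
  5. pour(A -> B) -> (A=4 B=11)
  6. empty(B) -> (A=4 B=0)
  7. pour(A -> B) -> (A=0 B=4)
  8. fill(A) -> (A=5 B=4)
Reached target in 8 moves.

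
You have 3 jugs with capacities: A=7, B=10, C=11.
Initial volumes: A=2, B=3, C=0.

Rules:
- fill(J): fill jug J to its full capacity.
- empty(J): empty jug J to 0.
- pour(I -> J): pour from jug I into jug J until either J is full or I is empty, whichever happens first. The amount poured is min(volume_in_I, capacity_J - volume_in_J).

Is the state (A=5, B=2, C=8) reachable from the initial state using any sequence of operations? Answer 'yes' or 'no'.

BFS explored all 516 reachable states.
Reachable set includes: (0,0,0), (0,0,1), (0,0,2), (0,0,3), (0,0,4), (0,0,5), (0,0,6), (0,0,7), (0,0,8), (0,0,9), (0,0,10), (0,0,11) ...
Target (A=5, B=2, C=8) not in reachable set → no.

Answer: no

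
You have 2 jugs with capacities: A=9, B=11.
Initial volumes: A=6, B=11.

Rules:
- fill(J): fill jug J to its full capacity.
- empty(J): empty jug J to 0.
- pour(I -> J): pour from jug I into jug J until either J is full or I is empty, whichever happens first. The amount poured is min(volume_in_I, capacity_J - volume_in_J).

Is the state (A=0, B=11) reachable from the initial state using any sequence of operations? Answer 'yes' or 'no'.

Answer: yes

Derivation:
BFS from (A=6, B=11):
  1. empty(A) -> (A=0 B=11)
Target reached → yes.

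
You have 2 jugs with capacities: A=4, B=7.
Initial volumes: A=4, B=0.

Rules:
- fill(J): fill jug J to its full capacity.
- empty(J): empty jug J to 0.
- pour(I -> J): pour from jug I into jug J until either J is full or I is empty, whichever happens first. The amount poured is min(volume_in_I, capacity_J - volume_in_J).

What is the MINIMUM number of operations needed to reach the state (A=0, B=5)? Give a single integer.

BFS from (A=4, B=0). One shortest path:
  1. pour(A -> B) -> (A=0 B=4)
  2. fill(A) -> (A=4 B=4)
  3. pour(A -> B) -> (A=1 B=7)
  4. empty(B) -> (A=1 B=0)
  5. pour(A -> B) -> (A=0 B=1)
  6. fill(A) -> (A=4 B=1)
  7. pour(A -> B) -> (A=0 B=5)
Reached target in 7 moves.

Answer: 7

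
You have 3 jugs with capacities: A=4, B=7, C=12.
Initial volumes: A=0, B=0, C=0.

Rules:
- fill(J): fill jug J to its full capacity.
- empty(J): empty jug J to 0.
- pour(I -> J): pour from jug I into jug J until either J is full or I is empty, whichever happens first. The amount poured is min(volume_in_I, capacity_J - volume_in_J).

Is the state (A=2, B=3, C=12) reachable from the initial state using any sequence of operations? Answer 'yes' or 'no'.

Answer: yes

Derivation:
BFS from (A=0, B=0, C=0):
  1. fill(C) -> (A=0 B=0 C=12)
  2. pour(C -> B) -> (A=0 B=7 C=5)
  3. empty(B) -> (A=0 B=0 C=5)
  4. pour(C -> B) -> (A=0 B=5 C=0)
  5. fill(C) -> (A=0 B=5 C=12)
  6. pour(C -> A) -> (A=4 B=5 C=8)
  7. pour(A -> B) -> (A=2 B=7 C=8)
  8. pour(B -> C) -> (A=2 B=3 C=12)
Target reached → yes.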